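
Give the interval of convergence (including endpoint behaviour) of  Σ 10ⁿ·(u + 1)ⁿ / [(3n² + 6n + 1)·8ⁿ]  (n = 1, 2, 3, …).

By the ratio test, |a_{n+1}/a_n| = [(3n² + 6n + 1)/(3(n+1)² + 6(n+1) + 1)] · 10/8 → 5/4.
Thus R = 1/(5/4) = 4/5.
Endpoint u = -1/5: absolute convergence follows by limit comparison with Σ 1/n².
Endpoint u = -9/5: absolute convergence follows by limit comparison with Σ 1/n².

[-9/5, -1/5]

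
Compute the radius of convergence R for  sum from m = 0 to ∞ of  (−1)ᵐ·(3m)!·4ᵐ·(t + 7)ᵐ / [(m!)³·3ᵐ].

R = 1/36

Apply the ratio test: |a_{m+1}| / |a_m| = (3m+1)·(3m+2)·(3m+3)/(m+1)³ · 4/3, which tends to 36 as m → ∞.
Convergence for |t + 7| · 36 < 1, i.e. |t + 7| < 1/36. So R = 1/36.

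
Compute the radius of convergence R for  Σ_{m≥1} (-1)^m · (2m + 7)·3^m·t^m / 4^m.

R = 4/3

Apply the ratio test: |a_{m+1}| / |a_m| = [(2(m+1) + 7)/(2m + 7)] · 3/4, which tends to 3/4 as m → ∞.
Hence the series converges for |t| < 1/(3/4) = 4/3, so the radius of convergence is 4/3.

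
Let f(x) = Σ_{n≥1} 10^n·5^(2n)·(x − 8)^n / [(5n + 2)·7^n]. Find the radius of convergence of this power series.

R = 7/250

By the ratio test, |a_{n+1}/a_n| = [(5n + 2)/(5(n+1) + 2)] · 10·25/7 → 250/7.
Convergence for |x − 8| · 250/7 < 1, i.e. |x − 8| < 7/250. So R = 7/250.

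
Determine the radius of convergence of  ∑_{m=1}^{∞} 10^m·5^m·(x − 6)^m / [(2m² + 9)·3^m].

R = 3/50

Ratio test: |a_{m+1}/a_m| = [(2m² + 9)/(2(m+1)² + 9)] · 10·5/3 → 50/3 as m → ∞.
Thus R = 1/(50/3) = 3/50.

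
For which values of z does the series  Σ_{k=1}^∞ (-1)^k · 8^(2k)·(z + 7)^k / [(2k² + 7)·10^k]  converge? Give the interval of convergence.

[-229/32, -219/32]

The ratio of consecutive coefficients is [(2k² + 7)/(2(k+1)² + 7)] · 64/10 → 32/5.
Hence the series converges for |z + 7| < 1/(32/5) = 5/32, so the radius of convergence is 5/32.
Endpoint z = -219/32: absolute convergence follows by limit comparison with Σ 1/k².
Check z = -229/32: the series is dominated by a constant times Σ 1/k², which converges (p = 2 > 1).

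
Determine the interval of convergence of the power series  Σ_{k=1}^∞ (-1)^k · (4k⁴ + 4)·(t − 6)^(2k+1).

(5, 7)

Apply the ratio test: |a_{k+1}| / |a_k| = (4(k+1)⁴ + 4)/(4k⁴ + 4), which tends to 1 as k → ∞.
Successive powers of (t − 6) differ by 2, so the series converges when |t − 6|² · 1 < 1, i.e. |t − 6| < √(1) = 1. So R = 1.
At t = 7: the terms have absolute value of order k⁴, which does not tend to 0, so the series diverges by the divergence test.
At t = 5: the terms have absolute value of order k⁴, which does not tend to 0, so the series diverges by the divergence test.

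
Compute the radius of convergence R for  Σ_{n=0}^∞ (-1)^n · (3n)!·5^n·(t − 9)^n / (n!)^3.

R = 1/135

The ratio of consecutive coefficients is (3n+1)·(3n+2)·(3n+3)/(n+1)³ · 5 → 135.
The series converges when 135 · |t − 9| < 1, giving R = 1/135.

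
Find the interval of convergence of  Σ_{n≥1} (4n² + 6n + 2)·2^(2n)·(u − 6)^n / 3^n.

The ratio of consecutive coefficients is [(4(n+1)² + 6(n+1) + 2)/(4n² + 6n + 2)] · 4/3 → 4/3.
Convergence for |u − 6| · 4/3 < 1, i.e. |u − 6| < 3/4. So R = 3/4.
Check u = 27/4: the terms have absolute value of order n², which does not tend to 0, so the series diverges by the divergence test.
At u = 21/4: the terms do not tend to 0, so the series diverges.

(21/4, 27/4)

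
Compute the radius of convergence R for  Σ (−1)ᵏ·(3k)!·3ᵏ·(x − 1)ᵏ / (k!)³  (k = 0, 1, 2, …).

The ratio of consecutive coefficients is (3k+1)·(3k+2)·(3k+3)/(k+1)³ · 3 → 81.
Convergence for |x − 1| · 81 < 1, i.e. |x − 1| < 1/81. So R = 1/81.

R = 1/81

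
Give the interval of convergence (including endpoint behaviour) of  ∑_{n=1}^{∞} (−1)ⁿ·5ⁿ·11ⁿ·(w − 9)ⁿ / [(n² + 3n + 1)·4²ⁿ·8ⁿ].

[367/55, 623/55]

The ratio of consecutive coefficients is [(n² + 3n + 1)/((n+1)² + 3(n+1) + 1)] · 5·11/(16·8) → 55/128.
Hence the series converges for |w − 9| < 1/(55/128) = 128/55, so the radius of convergence is 128/55.
Check w = 623/55: the terms are on the order of 1/n², so the series converges absolutely by comparison with the p-series (p = 2 > 1).
Endpoint w = 367/55: the terms are on the order of 1/n², so the series converges absolutely by comparison with the p-series (p = 2 > 1).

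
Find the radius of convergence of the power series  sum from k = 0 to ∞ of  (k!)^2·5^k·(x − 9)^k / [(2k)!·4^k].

R = 16/5

By the ratio test, |a_{k+1}/a_k| = (k+1)²/[(2k+1)·(2k+2)] · 5/4 → 5/16.
Hence the series converges for |x − 9| < 1/(5/16) = 16/5, so the radius of convergence is 16/5.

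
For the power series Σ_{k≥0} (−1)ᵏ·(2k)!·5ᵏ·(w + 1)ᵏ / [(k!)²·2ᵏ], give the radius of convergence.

R = 1/10

Apply the ratio test: |a_{k+1}| / |a_k| = (2k+1)·(2k+2)/(k+1)² · 5/2, which tends to 10 as k → ∞.
Convergence for |w + 1| · 10 < 1, i.e. |w + 1| < 1/10. So R = 1/10.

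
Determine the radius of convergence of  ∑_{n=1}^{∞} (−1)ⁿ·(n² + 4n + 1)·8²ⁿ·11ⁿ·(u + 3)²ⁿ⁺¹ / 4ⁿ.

The ratio of consecutive coefficients is [((n+1)² + 4(n+1) + 1)/(n² + 4n + 1)] · 64·11/4 → 176.
Since the exponent of (u + 3) increases by 2 each term, convergence requires |u + 3|² < 1/176, hence R = √11/44.

R = √11/44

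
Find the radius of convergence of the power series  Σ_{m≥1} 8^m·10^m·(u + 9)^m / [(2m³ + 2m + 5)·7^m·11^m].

R = 77/80

Apply the ratio test: |a_{m+1}| / |a_m| = [(2m³ + 2m + 5)/(2(m+1)³ + 2(m+1) + 5)] · 8·10/(7·11), which tends to 80/77 as m → ∞.
The series converges when 80/77 · |u + 9| < 1, giving R = 77/80.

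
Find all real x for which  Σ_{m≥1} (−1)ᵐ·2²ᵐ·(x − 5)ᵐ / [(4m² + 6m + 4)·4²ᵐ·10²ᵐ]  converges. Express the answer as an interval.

Apply the ratio test: |a_{m+1}| / |a_m| = [(4m² + 6m + 4)/(4(m+1)² + 6(m+1) + 4)] · 4/(16·100), which tends to 1/400 as m → ∞.
The series converges when 1/400 · |x − 5| < 1, giving R = 400.
Check x = 405: the series is dominated by a constant times Σ 1/m², which converges (p = 2 > 1).
Endpoint x = -395: the terms are on the order of 1/m², so the series converges absolutely by comparison with the p-series (p = 2 > 1).

[-395, 405]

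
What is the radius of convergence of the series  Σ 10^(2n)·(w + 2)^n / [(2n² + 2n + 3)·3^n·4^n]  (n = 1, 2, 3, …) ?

Apply the ratio test: |a_{n+1}| / |a_n| = [(2n² + 2n + 3)/(2(n+1)² + 2(n+1) + 3)] · 100/(3·4), which tends to 25/3 as n → ∞.
Convergence for |w + 2| · 25/3 < 1, i.e. |w + 2| < 3/25. So R = 3/25.

R = 3/25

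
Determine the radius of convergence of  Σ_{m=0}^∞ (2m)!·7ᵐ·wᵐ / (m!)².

Ratio test: |a_{m+1}/a_m| = (2m+1)·(2m+2)/(m+1)² · 7 → 28 as m → ∞.
Hence the series converges for |w| < 1/(28) = 1/28, so the radius of convergence is 1/28.

R = 1/28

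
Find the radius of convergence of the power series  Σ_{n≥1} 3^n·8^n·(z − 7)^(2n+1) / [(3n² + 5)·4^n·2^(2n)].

R = √6/3

The ratio of consecutive coefficients is [(3n² + 5)/(3(n+1)² + 5)] · 3·8/(4·4) → 3/2.
Successive powers of (z − 7) differ by 2, so the series converges when |z − 7|² · 3/2 < 1, i.e. |z − 7| < √(2/3). So R = √6/3.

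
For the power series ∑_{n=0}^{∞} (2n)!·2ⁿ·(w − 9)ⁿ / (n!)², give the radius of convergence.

R = 1/8

Apply the ratio test: |a_{n+1}| / |a_n| = (2n+1)·(2n+2)/(n+1)² · 2, which tends to 8 as n → ∞.
Convergence for |w − 9| · 8 < 1, i.e. |w − 9| < 1/8. So R = 1/8.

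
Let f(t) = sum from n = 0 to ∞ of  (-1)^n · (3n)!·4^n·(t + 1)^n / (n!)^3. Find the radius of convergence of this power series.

Ratio test: |a_{n+1}/a_n| = (3n+1)·(3n+2)·(3n+3)/(n+1)³ · 4 → 108 as n → ∞.
Thus R = 1/(108) = 1/108.

R = 1/108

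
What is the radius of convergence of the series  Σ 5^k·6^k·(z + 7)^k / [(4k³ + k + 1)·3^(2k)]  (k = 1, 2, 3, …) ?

R = 3/10

The ratio of consecutive coefficients is [(4k³ + k + 1)/(4(k+1)³ + (k+1) + 1)] · 5·6/9 → 10/3.
Hence the series converges for |z + 7| < 1/(10/3) = 3/10, so the radius of convergence is 3/10.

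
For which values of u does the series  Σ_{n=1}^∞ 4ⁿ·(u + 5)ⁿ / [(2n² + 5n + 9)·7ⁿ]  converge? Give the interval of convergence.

[-27/4, -13/4]

Apply the ratio test: |a_{n+1}| / |a_n| = [(2n² + 5n + 9)/(2(n+1)² + 5(n+1) + 9)] · 4/7, which tends to 4/7 as n → ∞.
Hence the series converges for |u + 5| < 1/(4/7) = 7/4, so the radius of convergence is 7/4.
At u = -13/4: the series is dominated by a constant times Σ 1/n², which converges (p = 2 > 1).
Check u = -27/4: the terms are on the order of 1/n², so the series converges absolutely by comparison with the p-series (p = 2 > 1).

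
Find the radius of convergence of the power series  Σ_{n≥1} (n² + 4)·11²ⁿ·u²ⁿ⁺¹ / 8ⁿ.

Apply the ratio test: |a_{n+1}| / |a_n| = [((n+1)² + 4)/(n² + 4)] · 121/8, which tends to 121/8 as n → ∞.
Writing y = u², the series in y has radius 8/121, so |u| < √(8/121) and R = 2√2/11.

R = 2√2/11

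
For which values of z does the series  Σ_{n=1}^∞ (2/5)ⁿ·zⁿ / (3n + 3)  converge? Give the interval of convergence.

The ratio of consecutive coefficients is [(3n + 3)/(3(n+1) + 3)] · 2/5 → 2/5.
Convergence for |z| · 2/5 < 1, i.e. |z| < 5/2. So R = 5/2.
At z = 5/2: the terms behave like c/n; limit comparison with the harmonic series gives divergence.
Check z = -5/2: the terms alternate in sign and decrease monotonically to 0 in absolute value (size ~ c/n), so the alternating series test gives convergence.

[-5/2, 5/2)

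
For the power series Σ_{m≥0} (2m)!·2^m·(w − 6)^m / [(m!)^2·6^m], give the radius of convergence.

Apply the ratio test: |a_{m+1}| / |a_m| = (2m+1)·(2m+2)/(m+1)² · 2/6, which tends to 4/3 as m → ∞.
Hence the series converges for |w − 6| < 1/(4/3) = 3/4, so the radius of convergence is 3/4.

R = 3/4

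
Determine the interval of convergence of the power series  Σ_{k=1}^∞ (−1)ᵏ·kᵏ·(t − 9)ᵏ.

Root test: |a_k|^(1/k) = k → ∞.
Since the k-th root of |a_k| is unbounded, the series converges only at t = 9; R = 0.

{9}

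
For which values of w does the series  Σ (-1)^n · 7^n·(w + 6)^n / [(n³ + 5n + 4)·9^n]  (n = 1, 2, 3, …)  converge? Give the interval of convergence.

Ratio test: |a_{n+1}/a_n| = [(n³ + 5n + 4)/((n+1)³ + 5(n+1) + 4)] · 7/9 → 7/9 as n → ∞.
Convergence for |w + 6| · 7/9 < 1, i.e. |w + 6| < 9/7. So R = 9/7.
Check w = -33/7: absolute convergence follows by limit comparison with Σ 1/n³.
Endpoint w = -51/7: the series is dominated by a constant times Σ 1/n³, which converges (p = 3 > 1).

[-51/7, -33/7]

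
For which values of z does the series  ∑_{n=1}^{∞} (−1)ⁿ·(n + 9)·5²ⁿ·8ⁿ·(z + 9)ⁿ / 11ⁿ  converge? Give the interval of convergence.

Apply the ratio test: |a_{n+1}| / |a_n| = [((n+1) + 9)/(n + 9)] · 25·8/11, which tends to 200/11 as n → ∞.
The series converges when 200/11 · |z + 9| < 1, giving R = 11/200.
Endpoint z = -1789/200: the terms have absolute value of order n, which does not tend to 0, so the series diverges by the divergence test.
At z = -1811/200: the terms have absolute value of order n, which does not tend to 0, so the series diverges by the divergence test.

(-1811/200, -1789/200)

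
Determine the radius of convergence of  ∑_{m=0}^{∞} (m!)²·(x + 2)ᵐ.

The ratio of consecutive coefficients is (m+1)² → ∞.
The terms grow without bound for any (x + 2) ≠ 0, so R = 0 (convergence only at x = -2).

R = 0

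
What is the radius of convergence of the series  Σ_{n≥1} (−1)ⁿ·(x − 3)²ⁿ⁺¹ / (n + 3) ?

R = 1

Ratio test: |a_{n+1}/a_n| = (n + 3)/((n+1) + 3) → 1 as n → ∞.
Since the exponent of (x − 3) increases by 2 each term, convergence requires |x − 3|² < 1, hence R = 1.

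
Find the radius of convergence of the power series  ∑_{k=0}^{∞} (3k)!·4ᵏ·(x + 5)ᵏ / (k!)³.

R = 1/108

The ratio of consecutive coefficients is (3k+1)·(3k+2)·(3k+3)/(k+1)³ · 4 → 108.
Hence the series converges for |x + 5| < 1/(108) = 1/108, so the radius of convergence is 1/108.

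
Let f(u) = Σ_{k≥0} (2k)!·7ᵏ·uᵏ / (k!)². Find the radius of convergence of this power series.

Apply the ratio test: |a_{k+1}| / |a_k| = (2k+1)·(2k+2)/(k+1)² · 7, which tends to 28 as k → ∞.
Convergence for |u| · 28 < 1, i.e. |u| < 1/28. So R = 1/28.

R = 1/28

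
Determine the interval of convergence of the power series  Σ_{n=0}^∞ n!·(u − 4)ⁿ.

{4}

Apply the ratio test: |a_{n+1}| / |a_n| = (n+1), which tends to ∞ as n → ∞.
The ratio grows without bound, so the series diverges whenever (u − 4) ≠ 0; it converges only at u = 4. R = 0.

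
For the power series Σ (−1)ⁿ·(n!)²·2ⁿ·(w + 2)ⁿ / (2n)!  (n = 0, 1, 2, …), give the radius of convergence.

R = 2

Apply the ratio test: |a_{n+1}| / |a_n| = (n+1)²/[(2n+1)·(2n+2)] · 2, which tends to 1/2 as n → ∞.
Convergence for |w + 2| · 1/2 < 1, i.e. |w + 2| < 2. So R = 2.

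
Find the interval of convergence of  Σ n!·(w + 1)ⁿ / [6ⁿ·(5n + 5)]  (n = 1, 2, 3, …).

Ratio test: |a_{n+1}/a_n| = (n+1) · 1/6 · (5n + 5)/(5(n+1) + 5) → ∞ as n → ∞.
The ratio grows without bound, so the series diverges whenever (w + 1) ≠ 0; it converges only at w = -1. R = 0.

{-1}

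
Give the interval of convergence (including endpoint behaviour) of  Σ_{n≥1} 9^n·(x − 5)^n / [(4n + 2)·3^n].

[14/3, 16/3)

Ratio test: |a_{n+1}/a_n| = [(4n + 2)/(4(n+1) + 2)] · 9/3 → 3 as n → ∞.
Convergence for |x − 5| · 3 < 1, i.e. |x − 5| < 1/3. So R = 1/3.
When x = 16/3, comparison with the harmonic series Σ 1/n shows the series diverges.
Endpoint x = 14/3: an alternating series whose terms decrease to 0 in absolute value, so it converges by the Leibniz criterion.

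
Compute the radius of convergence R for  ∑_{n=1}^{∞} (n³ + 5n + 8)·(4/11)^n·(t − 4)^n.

The ratio of consecutive coefficients is [((n+1)³ + 5(n+1) + 8)/(n³ + 5n + 8)] · 4/11 → 4/11.
The series converges when 4/11 · |t − 4| < 1, giving R = 11/4.

R = 11/4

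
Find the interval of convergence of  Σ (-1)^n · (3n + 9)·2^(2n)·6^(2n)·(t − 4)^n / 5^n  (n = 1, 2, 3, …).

Apply the ratio test: |a_{n+1}| / |a_n| = [(3(n+1) + 9)/(3n + 9)] · 4·36/5, which tends to 144/5 as n → ∞.
Hence the series converges for |t − 4| < 1/(144/5) = 5/144, so the radius of convergence is 5/144.
When t = 581/144, the n-th term does not approach 0; divergence by the term test.
Endpoint t = 571/144: the terms have absolute value of order n, which does not tend to 0, so the series diverges by the divergence test.

(571/144, 581/144)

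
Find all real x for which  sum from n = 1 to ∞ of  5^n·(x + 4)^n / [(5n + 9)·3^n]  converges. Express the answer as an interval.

By the ratio test, |a_{n+1}/a_n| = [(5n + 9)/(5(n+1) + 9)] · 5/3 → 5/3.
The series converges when 5/3 · |x + 4| < 1, giving R = 3/5.
When x = -17/5, comparison with the harmonic series Σ 1/n shows the series diverges.
Endpoint x = -23/5: an alternating series whose terms decrease to 0 in absolute value, so it converges by the Leibniz criterion.

[-23/5, -17/5)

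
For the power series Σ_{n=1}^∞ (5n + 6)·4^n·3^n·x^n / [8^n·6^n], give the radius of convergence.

R = 4

Ratio test: |a_{n+1}/a_n| = [(5(n+1) + 6)/(5n + 6)] · 4·3/(8·6) → 1/4 as n → ∞.
Thus R = 1/(1/4) = 4.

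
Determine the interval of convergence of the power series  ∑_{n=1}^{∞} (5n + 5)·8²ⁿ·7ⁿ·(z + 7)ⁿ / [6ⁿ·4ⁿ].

(-395/56, -389/56)

Apply the ratio test: |a_{n+1}| / |a_n| = [(5(n+1) + 5)/(5n + 5)] · 64·7/(6·4), which tends to 56/3 as n → ∞.
Hence the series converges for |z + 7| < 1/(56/3) = 3/56, so the radius of convergence is 3/56.
Check z = -389/56: the terms do not tend to 0, so the series diverges.
Endpoint z = -395/56: the terms have absolute value of order n, which does not tend to 0, so the series diverges by the divergence test.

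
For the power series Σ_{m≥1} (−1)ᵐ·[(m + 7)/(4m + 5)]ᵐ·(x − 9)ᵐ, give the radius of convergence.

R = 4

Applying the root test, |a_m|^(1/m) = (m + 7)/(4m + 5) → 1/4.
Convergence for |x − 9| · 1/4 < 1, i.e. |x − 9| < 4. So R = 4.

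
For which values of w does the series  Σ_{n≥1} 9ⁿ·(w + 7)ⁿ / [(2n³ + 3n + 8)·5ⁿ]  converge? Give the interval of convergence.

Ratio test: |a_{n+1}/a_n| = [(2n³ + 3n + 8)/(2(n+1)³ + 3(n+1) + 8)] · 9/5 → 9/5 as n → ∞.
Hence the series converges for |w + 7| < 1/(9/5) = 5/9, so the radius of convergence is 5/9.
At w = -58/9: absolute convergence follows by limit comparison with Σ 1/n³.
At w = -68/9: the terms are on the order of 1/n³, so the series converges absolutely by comparison with the p-series (p = 3 > 1).

[-68/9, -58/9]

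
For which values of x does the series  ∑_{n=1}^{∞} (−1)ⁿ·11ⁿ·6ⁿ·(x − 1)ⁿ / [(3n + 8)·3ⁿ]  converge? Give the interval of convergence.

(21/22, 23/22]

By the ratio test, |a_{n+1}/a_n| = [(3n + 8)/(3(n+1) + 8)] · 11·6/3 → 22.
The series converges when 22 · |x − 1| < 1, giving R = 1/22.
When x = 23/22, an alternating series whose terms decrease to 0 in absolute value, so it converges by the Leibniz criterion.
When x = 21/22, the terms are asymptotic to a nonzero constant times 1/n, so the series diverges by limit comparison with Σ 1/n.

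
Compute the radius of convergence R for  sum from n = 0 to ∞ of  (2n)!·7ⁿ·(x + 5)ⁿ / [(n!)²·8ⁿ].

R = 2/7

Apply the ratio test: |a_{n+1}| / |a_n| = (2n+1)·(2n+2)/(n+1)² · 7/8, which tends to 7/2 as n → ∞.
Hence the series converges for |x + 5| < 1/(7/2) = 2/7, so the radius of convergence is 2/7.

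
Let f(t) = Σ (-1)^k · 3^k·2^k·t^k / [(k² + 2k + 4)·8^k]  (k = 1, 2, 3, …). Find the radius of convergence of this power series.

R = 4/3

The ratio of consecutive coefficients is [(k² + 2k + 4)/((k+1)² + 2(k+1) + 4)] · 3·2/8 → 3/4.
Convergence for |t| · 3/4 < 1, i.e. |t| < 4/3. So R = 4/3.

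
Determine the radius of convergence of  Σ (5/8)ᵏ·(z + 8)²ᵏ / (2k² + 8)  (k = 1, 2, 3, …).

R = 2√10/5

The ratio of consecutive coefficients is [(2k² + 8)/(2(k+1)² + 8)] · 5/8 → 5/8.
Since the exponent of (z + 8) increases by 2 each term, convergence requires |z + 8|² < 8/5, hence R = 2√10/5.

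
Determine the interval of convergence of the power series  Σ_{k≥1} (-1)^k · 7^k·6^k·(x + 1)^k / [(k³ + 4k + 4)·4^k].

[-23/21, -19/21]

Ratio test: |a_{k+1}/a_k| = [(k³ + 4k + 4)/((k+1)³ + 4(k+1) + 4)] · 7·6/4 → 21/2 as k → ∞.
Thus R = 1/(21/2) = 2/21.
Endpoint x = -19/21: the series is dominated by a constant times Σ 1/k³, which converges (p = 3 > 1).
At x = -23/21: the terms are on the order of 1/k³, so the series converges absolutely by comparison with the p-series (p = 3 > 1).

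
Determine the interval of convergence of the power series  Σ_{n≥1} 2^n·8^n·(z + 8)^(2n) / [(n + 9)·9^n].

(-35/4, -29/4)

The ratio of consecutive coefficients is [(n + 9)/((n+1) + 9)] · 2·8/9 → 16/9.
Successive powers of (z + 8) differ by 2, so the series converges when |z + 8|² · 16/9 < 1, i.e. |z + 8| < √(9/16) = 3/4. So R = 3/4.
When z = -29/4, comparison with the harmonic series Σ 1/n shows the series diverges.
At z = -35/4: comparison with the harmonic series Σ 1/n shows the series diverges.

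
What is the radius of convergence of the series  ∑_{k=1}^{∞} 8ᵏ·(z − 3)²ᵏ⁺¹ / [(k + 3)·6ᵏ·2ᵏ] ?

Ratio test: |a_{k+1}/a_k| = [(k + 3)/((k+1) + 3)] · 8/(6·2) → 2/3 as k → ∞.
Successive powers of (z − 3) differ by 2, so the series converges when |z − 3|² · 2/3 < 1, i.e. |z − 3| < √(3/2). So R = √6/2.

R = √6/2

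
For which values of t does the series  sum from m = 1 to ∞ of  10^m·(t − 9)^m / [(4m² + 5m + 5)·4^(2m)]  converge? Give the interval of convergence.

Ratio test: |a_{m+1}/a_m| = [(4m² + 5m + 5)/(4(m+1)² + 5(m+1) + 5)] · 10/16 → 5/8 as m → ∞.
Convergence for |t − 9| · 5/8 < 1, i.e. |t − 9| < 8/5. So R = 8/5.
When t = 53/5, the terms are on the order of 1/m², so the series converges absolutely by comparison with the p-series (p = 2 > 1).
Check t = 37/5: the terms are on the order of 1/m², so the series converges absolutely by comparison with the p-series (p = 2 > 1).

[37/5, 53/5]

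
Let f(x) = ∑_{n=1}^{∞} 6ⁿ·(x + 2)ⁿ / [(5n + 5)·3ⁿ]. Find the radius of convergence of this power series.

By the ratio test, |a_{n+1}/a_n| = [(5n + 5)/(5(n+1) + 5)] · 6/3 → 2.
Hence the series converges for |x + 2| < 1/(2) = 1/2, so the radius of convergence is 1/2.

R = 1/2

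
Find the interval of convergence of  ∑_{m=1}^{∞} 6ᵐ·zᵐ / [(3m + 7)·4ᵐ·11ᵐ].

[-22/3, 22/3)

Apply the ratio test: |a_{m+1}| / |a_m| = [(3m + 7)/(3(m+1) + 7)] · 6/(4·11), which tends to 3/22 as m → ∞.
Thus R = 1/(3/22) = 22/3.
At z = 22/3: the terms are asymptotic to a nonzero constant times 1/m, so the series diverges by limit comparison with Σ 1/m.
Endpoint z = -22/3: an alternating series whose terms decrease to 0 in absolute value, so it converges by the Leibniz criterion.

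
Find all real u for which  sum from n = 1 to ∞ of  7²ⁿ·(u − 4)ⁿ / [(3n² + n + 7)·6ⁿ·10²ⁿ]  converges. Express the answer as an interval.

[-404/49, 796/49]

The ratio of consecutive coefficients is [(3n² + n + 7)/(3(n+1)² + (n+1) + 7)] · 49/(6·100) → 49/600.
Convergence for |u − 4| · 49/600 < 1, i.e. |u − 4| < 600/49. So R = 600/49.
At u = 796/49: absolute convergence follows by limit comparison with Σ 1/n².
When u = -404/49, absolute convergence follows by limit comparison with Σ 1/n².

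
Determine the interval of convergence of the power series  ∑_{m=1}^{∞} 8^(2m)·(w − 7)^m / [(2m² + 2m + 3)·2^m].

[223/32, 225/32]

By the ratio test, |a_{m+1}/a_m| = [(2m² + 2m + 3)/(2(m+1)² + 2(m+1) + 3)] · 64/2 → 32.
Thus R = 1/(32) = 1/32.
When w = 225/32, the terms are on the order of 1/m², so the series converges absolutely by comparison with the p-series (p = 2 > 1).
Endpoint w = 223/32: absolute convergence follows by limit comparison with Σ 1/m².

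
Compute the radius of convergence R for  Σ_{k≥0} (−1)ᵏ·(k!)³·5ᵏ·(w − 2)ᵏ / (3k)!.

R = 27/5

Apply the ratio test: |a_{k+1}| / |a_k| = (k+1)³/[(3k+1)·(3k+2)·(3k+3)] · 5, which tends to 5/27 as k → ∞.
Thus R = 1/(5/27) = 27/5.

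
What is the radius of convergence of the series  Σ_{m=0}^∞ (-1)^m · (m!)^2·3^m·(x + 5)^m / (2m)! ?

R = 4/3

Ratio test: |a_{m+1}/a_m| = (m+1)²/[(2m+1)·(2m+2)] · 3 → 3/4 as m → ∞.
Hence the series converges for |x + 5| < 1/(3/4) = 4/3, so the radius of convergence is 4/3.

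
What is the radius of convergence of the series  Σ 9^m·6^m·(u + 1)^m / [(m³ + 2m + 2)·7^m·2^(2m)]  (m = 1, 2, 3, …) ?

R = 14/27

By the ratio test, |a_{m+1}/a_m| = [(m³ + 2m + 2)/((m+1)³ + 2(m+1) + 2)] · 9·6/(7·4) → 27/14.
Convergence for |u + 1| · 27/14 < 1, i.e. |u + 1| < 14/27. So R = 14/27.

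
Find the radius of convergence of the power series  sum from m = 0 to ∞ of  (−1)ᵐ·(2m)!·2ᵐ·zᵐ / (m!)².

R = 1/8

Apply the ratio test: |a_{m+1}| / |a_m| = (2m+1)·(2m+2)/(m+1)² · 2, which tends to 8 as m → ∞.
Convergence for |z| · 8 < 1, i.e. |z| < 1/8. So R = 1/8.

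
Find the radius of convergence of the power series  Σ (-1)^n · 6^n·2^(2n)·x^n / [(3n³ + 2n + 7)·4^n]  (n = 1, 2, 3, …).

R = 1/6

Ratio test: |a_{n+1}/a_n| = [(3n³ + 2n + 7)/(3(n+1)³ + 2(n+1) + 7)] · 6·4/4 → 6 as n → ∞.
Convergence for |x| · 6 < 1, i.e. |x| < 1/6. So R = 1/6.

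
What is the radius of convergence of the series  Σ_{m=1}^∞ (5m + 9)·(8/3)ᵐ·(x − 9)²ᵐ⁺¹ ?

The ratio of consecutive coefficients is [(5(m+1) + 9)/(5m + 9)] · 8/3 → 8/3.
Since the exponent of (x − 9) increases by 2 each term, convergence requires |x − 9|² < 3/8, hence R = √6/4.

R = √6/4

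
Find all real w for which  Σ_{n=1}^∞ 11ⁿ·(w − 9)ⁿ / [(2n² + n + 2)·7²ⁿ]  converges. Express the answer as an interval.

Apply the ratio test: |a_{n+1}| / |a_n| = [(2n² + n + 2)/(2(n+1)² + (n+1) + 2)] · 11/49, which tends to 11/49 as n → ∞.
Convergence for |w − 9| · 11/49 < 1, i.e. |w − 9| < 49/11. So R = 49/11.
Check w = 148/11: the terms are on the order of 1/n², so the series converges absolutely by comparison with the p-series (p = 2 > 1).
At w = 50/11: the terms are on the order of 1/n², so the series converges absolutely by comparison with the p-series (p = 2 > 1).

[50/11, 148/11]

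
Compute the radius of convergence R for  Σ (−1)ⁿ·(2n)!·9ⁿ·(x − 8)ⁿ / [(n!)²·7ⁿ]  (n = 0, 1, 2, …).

The ratio of consecutive coefficients is (2n+1)·(2n+2)/(n+1)² · 9/7 → 36/7.
The series converges when 36/7 · |x − 8| < 1, giving R = 7/36.

R = 7/36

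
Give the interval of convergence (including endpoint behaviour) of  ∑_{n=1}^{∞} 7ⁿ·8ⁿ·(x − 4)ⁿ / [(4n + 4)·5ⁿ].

[219/56, 229/56)

The ratio of consecutive coefficients is [(4n + 4)/(4(n+1) + 4)] · 7·8/5 → 56/5.
Hence the series converges for |x − 4| < 1/(56/5) = 5/56, so the radius of convergence is 5/56.
When x = 229/56, the terms behave like c/n; limit comparison with the harmonic series gives divergence.
When x = 219/56, convergence follows from the alternating series test (terms decrease monotonically to 0).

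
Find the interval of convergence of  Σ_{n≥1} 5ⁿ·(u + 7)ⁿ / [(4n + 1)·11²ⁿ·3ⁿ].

The ratio of consecutive coefficients is [(4n + 1)/(4(n+1) + 1)] · 5/(121·3) → 5/363.
Convergence for |u + 7| · 5/363 < 1, i.e. |u + 7| < 363/5. So R = 363/5.
Endpoint u = 328/5: the terms behave like c/n; limit comparison with the harmonic series gives divergence.
At u = -398/5: the terms alternate in sign and decrease monotonically to 0 in absolute value (size ~ c/n), so the alternating series test gives convergence.

[-398/5, 328/5)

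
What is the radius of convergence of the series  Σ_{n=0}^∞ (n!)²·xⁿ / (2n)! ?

Apply the ratio test: |a_{n+1}| / |a_n| = (n+1)²/[(2n+1)·(2n+2)], which tends to 1/4 as n → ∞.
Hence the series converges for |x| < 1/(1/4) = 4, so the radius of convergence is 4.

R = 4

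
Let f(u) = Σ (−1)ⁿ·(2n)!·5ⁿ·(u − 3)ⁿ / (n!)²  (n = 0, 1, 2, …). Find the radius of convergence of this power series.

R = 1/20

The ratio of consecutive coefficients is (2n+1)·(2n+2)/(n+1)² · 5 → 20.
Thus R = 1/(20) = 1/20.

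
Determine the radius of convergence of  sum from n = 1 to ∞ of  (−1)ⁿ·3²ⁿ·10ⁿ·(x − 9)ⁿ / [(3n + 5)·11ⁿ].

By the ratio test, |a_{n+1}/a_n| = [(3n + 5)/(3(n+1) + 5)] · 9·10/11 → 90/11.
The series converges when 90/11 · |x − 9| < 1, giving R = 11/90.

R = 11/90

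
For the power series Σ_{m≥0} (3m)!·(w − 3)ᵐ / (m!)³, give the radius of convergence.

R = 1/27

By the ratio test, |a_{m+1}/a_m| = (3m+1)·(3m+2)·(3m+3)/(m+1)³ → 27.
Convergence for |w − 3| · 27 < 1, i.e. |w − 3| < 1/27. So R = 1/27.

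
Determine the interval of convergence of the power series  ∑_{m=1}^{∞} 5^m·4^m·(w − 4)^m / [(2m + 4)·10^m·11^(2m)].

The ratio of consecutive coefficients is [(2m + 4)/(2(m+1) + 4)] · 5·4/(10·121) → 2/121.
Thus R = 1/(2/121) = 121/2.
Endpoint w = 129/2: the terms behave like c/m; limit comparison with the harmonic series gives divergence.
At w = -113/2: the terms alternate in sign and decrease monotonically to 0 in absolute value (size ~ c/m), so the alternating series test gives convergence.

[-113/2, 129/2)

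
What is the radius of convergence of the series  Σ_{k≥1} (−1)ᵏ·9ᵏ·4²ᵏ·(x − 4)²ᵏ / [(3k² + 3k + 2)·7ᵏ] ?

R = √7/12

Ratio test: |a_{k+1}/a_k| = [(3k² + 3k + 2)/(3(k+1)² + 3(k+1) + 2)] · 9·16/7 → 144/7 as k → ∞.
Writing y = (x − 4)², the series in y has radius 7/144, so |x − 4| < √(7/144) and R = √7/12.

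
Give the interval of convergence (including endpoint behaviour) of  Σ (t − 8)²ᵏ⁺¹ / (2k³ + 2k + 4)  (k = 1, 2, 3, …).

Ratio test: |a_{k+1}/a_k| = (2k³ + 2k + 4)/(2(k+1)³ + 2(k+1) + 4) → 1 as k → ∞.
Successive powers of (t − 8) differ by 2, so the series converges when |t − 8|² · 1 < 1, i.e. |t − 8| < √(1) = 1. So R = 1.
When t = 9, absolute convergence follows by limit comparison with Σ 1/k³.
Check t = 7: the series is dominated by a constant times Σ 1/k³, which converges (p = 3 > 1).

[7, 9]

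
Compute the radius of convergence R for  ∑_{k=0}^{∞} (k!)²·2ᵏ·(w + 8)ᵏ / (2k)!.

R = 2

Ratio test: |a_{k+1}/a_k| = (k+1)²/[(2k+1)·(2k+2)] · 2 → 1/2 as k → ∞.
Hence the series converges for |w + 8| < 1/(1/2) = 2, so the radius of convergence is 2.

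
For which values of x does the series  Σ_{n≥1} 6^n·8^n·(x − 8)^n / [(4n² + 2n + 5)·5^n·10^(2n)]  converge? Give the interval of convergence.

[-29/12, 221/12]

The ratio of consecutive coefficients is [(4n² + 2n + 5)/(4(n+1)² + 2(n+1) + 5)] · 6·8/(5·100) → 12/125.
The series converges when 12/125 · |x − 8| < 1, giving R = 125/12.
Endpoint x = 221/12: the series is dominated by a constant times Σ 1/n², which converges (p = 2 > 1).
At x = -29/12: absolute convergence follows by limit comparison with Σ 1/n².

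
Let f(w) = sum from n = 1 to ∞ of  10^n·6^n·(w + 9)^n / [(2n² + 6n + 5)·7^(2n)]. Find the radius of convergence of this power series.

Apply the ratio test: |a_{n+1}| / |a_n| = [(2n² + 6n + 5)/(2(n+1)² + 6(n+1) + 5)] · 10·6/49, which tends to 60/49 as n → ∞.
The series converges when 60/49 · |w + 9| < 1, giving R = 49/60.

R = 49/60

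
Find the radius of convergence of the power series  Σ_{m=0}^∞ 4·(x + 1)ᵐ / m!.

R = ∞

Apply the ratio test: |a_{m+1}| / |a_m| = 4/4 · 1/(m+1), which tends to 0 as m → ∞.
The limit is 0, so the series converges for all x; R = ∞.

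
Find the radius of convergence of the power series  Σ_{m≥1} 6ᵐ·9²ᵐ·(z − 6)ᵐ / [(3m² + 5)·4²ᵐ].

R = 8/243

Ratio test: |a_{m+1}/a_m| = [(3m² + 5)/(3(m+1)² + 5)] · 6·81/16 → 243/8 as m → ∞.
Convergence for |z − 6| · 243/8 < 1, i.e. |z − 6| < 8/243. So R = 8/243.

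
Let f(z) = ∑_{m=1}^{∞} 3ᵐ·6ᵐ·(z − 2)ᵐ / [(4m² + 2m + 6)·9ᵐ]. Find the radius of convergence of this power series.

R = 1/2

The ratio of consecutive coefficients is [(4m² + 2m + 6)/(4(m+1)² + 2(m+1) + 6)] · 3·6/9 → 2.
Thus R = 1/(2) = 1/2.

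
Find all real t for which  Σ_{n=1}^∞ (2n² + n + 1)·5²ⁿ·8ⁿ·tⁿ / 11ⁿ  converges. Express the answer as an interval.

(-11/200, 11/200)

Ratio test: |a_{n+1}/a_n| = [(2(n+1)² + (n+1) + 1)/(2n² + n + 1)] · 25·8/11 → 200/11 as n → ∞.
The series converges when 200/11 · |t| < 1, giving R = 11/200.
At t = 11/200: the terms have absolute value of order n², which does not tend to 0, so the series diverges by the divergence test.
Endpoint t = -11/200: the terms do not tend to 0, so the series diverges.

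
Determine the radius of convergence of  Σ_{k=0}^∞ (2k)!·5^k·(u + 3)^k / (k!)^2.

Apply the ratio test: |a_{k+1}| / |a_k| = (2k+1)·(2k+2)/(k+1)² · 5, which tends to 20 as k → ∞.
Convergence for |u + 3| · 20 < 1, i.e. |u + 3| < 1/20. So R = 1/20.

R = 1/20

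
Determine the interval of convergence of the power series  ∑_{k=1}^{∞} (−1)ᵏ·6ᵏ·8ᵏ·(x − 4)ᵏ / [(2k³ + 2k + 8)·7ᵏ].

[185/48, 199/48]

By the ratio test, |a_{k+1}/a_k| = [(2k³ + 2k + 8)/(2(k+1)³ + 2(k+1) + 8)] · 6·8/7 → 48/7.
Hence the series converges for |x − 4| < 1/(48/7) = 7/48, so the radius of convergence is 7/48.
When x = 199/48, the series is dominated by a constant times Σ 1/k³, which converges (p = 3 > 1).
At x = 185/48: the terms are on the order of 1/k³, so the series converges absolutely by comparison with the p-series (p = 3 > 1).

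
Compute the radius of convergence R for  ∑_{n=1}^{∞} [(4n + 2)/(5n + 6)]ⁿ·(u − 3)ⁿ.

Applying the root test, |a_n|^(1/n) = (4n + 2)/(5n + 6) → 4/5.
Thus R = 1/(4/5) = 5/4.

R = 5/4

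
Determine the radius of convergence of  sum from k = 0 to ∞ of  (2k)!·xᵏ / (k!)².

R = 1/4

The ratio of consecutive coefficients is (2k+1)·(2k+2)/(k+1)² → 4.
Thus R = 1/(4) = 1/4.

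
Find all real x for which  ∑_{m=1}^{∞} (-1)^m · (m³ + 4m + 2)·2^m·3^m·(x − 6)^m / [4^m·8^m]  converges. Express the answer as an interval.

(2/3, 34/3)

By the ratio test, |a_{m+1}/a_m| = [((m+1)³ + 4(m+1) + 2)/(m³ + 4m + 2)] · 2·3/(4·8) → 3/16.
Hence the series converges for |x − 6| < 1/(3/16) = 16/3, so the radius of convergence is 16/3.
Check x = 34/3: the terms have absolute value of order m³, which does not tend to 0, so the series diverges by the divergence test.
Check x = 2/3: the terms do not tend to 0, so the series diverges.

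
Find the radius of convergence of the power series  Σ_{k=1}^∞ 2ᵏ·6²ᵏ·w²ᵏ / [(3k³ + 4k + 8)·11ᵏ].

Ratio test: |a_{k+1}/a_k| = [(3k³ + 4k + 8)/(3(k+1)³ + 4(k+1) + 8)] · 2·36/11 → 72/11 as k → ∞.
Writing y = w², the series in y has radius 11/72, so |w| < √(11/72) and R = √22/12.

R = √22/12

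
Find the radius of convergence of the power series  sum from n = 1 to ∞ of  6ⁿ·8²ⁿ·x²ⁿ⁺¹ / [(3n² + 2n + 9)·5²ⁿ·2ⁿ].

R = 5√3/24

Apply the ratio test: |a_{n+1}| / |a_n| = [(3n² + 2n + 9)/(3(n+1)² + 2(n+1) + 9)] · 6·64/(25·2), which tends to 192/25 as n → ∞.
Since the exponent of x increases by 2 each term, convergence requires |x|² < 25/192, hence R = 5√3/24.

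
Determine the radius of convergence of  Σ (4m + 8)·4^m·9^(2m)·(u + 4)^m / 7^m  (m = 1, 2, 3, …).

The ratio of consecutive coefficients is [(4(m+1) + 8)/(4m + 8)] · 4·81/7 → 324/7.
The series converges when 324/7 · |u + 4| < 1, giving R = 7/324.

R = 7/324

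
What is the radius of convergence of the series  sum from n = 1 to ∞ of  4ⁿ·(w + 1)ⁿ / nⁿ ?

Applying the root test, |a_n|^(1/n) = 4/n → 0.
Since the n-th root of |a_n| tends to 0, the series converges for all real w; R = ∞.

R = ∞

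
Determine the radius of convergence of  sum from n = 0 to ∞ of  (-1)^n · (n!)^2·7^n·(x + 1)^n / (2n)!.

Apply the ratio test: |a_{n+1}| / |a_n| = (n+1)²/[(2n+1)·(2n+2)] · 7, which tends to 7/4 as n → ∞.
Thus R = 1/(7/4) = 4/7.

R = 4/7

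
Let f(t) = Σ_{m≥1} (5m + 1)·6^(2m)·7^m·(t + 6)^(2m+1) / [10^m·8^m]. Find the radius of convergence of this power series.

By the ratio test, |a_{m+1}/a_m| = [(5(m+1) + 1)/(5m + 1)] · 36·7/(10·8) → 63/20.
Writing y = (t + 6)², the series in y has radius 20/63, so |t + 6| < √(20/63) and R = 2√35/21.

R = 2√35/21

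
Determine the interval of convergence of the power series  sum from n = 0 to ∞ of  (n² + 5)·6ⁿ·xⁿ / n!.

The ratio of consecutive coefficients is ((n+1)² + 5)/(n² + 5) · 6 · 1/(n+1) → 0.
The ratio tends to 0 regardless of x, hence R = ∞.

(−∞, ∞)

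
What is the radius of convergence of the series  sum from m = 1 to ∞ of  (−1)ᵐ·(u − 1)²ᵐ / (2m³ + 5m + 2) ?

Apply the ratio test: |a_{m+1}| / |a_m| = (2m³ + 5m + 2)/(2(m+1)³ + 5(m+1) + 2), which tends to 1 as m → ∞.
Successive powers of (u − 1) differ by 2, so the series converges when |u − 1|² · 1 < 1, i.e. |u − 1| < √(1) = 1. So R = 1.

R = 1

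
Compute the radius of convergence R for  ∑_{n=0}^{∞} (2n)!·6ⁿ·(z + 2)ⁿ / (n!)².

R = 1/24

Apply the ratio test: |a_{n+1}| / |a_n| = (2n+1)·(2n+2)/(n+1)² · 6, which tends to 24 as n → ∞.
Hence the series converges for |z + 2| < 1/(24) = 1/24, so the radius of convergence is 1/24.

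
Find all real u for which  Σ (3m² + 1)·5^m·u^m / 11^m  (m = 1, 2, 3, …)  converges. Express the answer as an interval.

Apply the ratio test: |a_{m+1}| / |a_m| = [(3(m+1)² + 1)/(3m² + 1)] · 5/11, which tends to 5/11 as m → ∞.
Hence the series converges for |u| < 1/(5/11) = 11/5, so the radius of convergence is 11/5.
At u = 11/5: the terms do not tend to 0, so the series diverges.
Check u = -11/5: the terms do not tend to 0, so the series diverges.

(-11/5, 11/5)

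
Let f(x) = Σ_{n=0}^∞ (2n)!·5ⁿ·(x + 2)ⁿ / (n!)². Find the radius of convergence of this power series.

By the ratio test, |a_{n+1}/a_n| = (2n+1)·(2n+2)/(n+1)² · 5 → 20.
The series converges when 20 · |x + 2| < 1, giving R = 1/20.

R = 1/20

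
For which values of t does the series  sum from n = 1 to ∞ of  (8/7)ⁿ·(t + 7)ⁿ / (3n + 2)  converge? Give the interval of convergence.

The ratio of consecutive coefficients is [(3n + 2)/(3(n+1) + 2)] · 8/7 → 8/7.
Convergence for |t + 7| · 8/7 < 1, i.e. |t + 7| < 7/8. So R = 7/8.
At t = -49/8: comparison with the harmonic series Σ 1/n shows the series diverges.
At t = -63/8: the terms alternate in sign and decrease monotonically to 0 in absolute value (size ~ c/n), so the alternating series test gives convergence.

[-63/8, -49/8)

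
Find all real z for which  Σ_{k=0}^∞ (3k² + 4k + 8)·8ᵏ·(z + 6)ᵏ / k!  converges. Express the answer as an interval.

(−∞, ∞)

Ratio test: |a_{k+1}/a_k| = (3(k+1)² + 4(k+1) + 8)/(3k² + 4k + 8) · 8 · 1/(k+1) → 0 as k → ∞.
Since the limit is 0 < 1 for every z, the series converges on all of ℝ and R = ∞.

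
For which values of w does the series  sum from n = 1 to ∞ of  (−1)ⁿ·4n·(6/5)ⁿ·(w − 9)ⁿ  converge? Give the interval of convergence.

Ratio test: |a_{n+1}/a_n| = [4(n+1)/4n] · 6/5 → 6/5 as n → ∞.
Thus R = 1/(6/5) = 5/6.
Check w = 59/6: the n-th term does not approach 0; divergence by the term test.
Check w = 49/6: the terms do not tend to 0, so the series diverges.

(49/6, 59/6)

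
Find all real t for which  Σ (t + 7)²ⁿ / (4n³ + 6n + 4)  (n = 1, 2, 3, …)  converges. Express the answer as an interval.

Apply the ratio test: |a_{n+1}| / |a_n| = (4n³ + 6n + 4)/(4(n+1)³ + 6(n+1) + 4), which tends to 1 as n → ∞.
Writing y = (t + 7)², the series in y has radius 1, so |t + 7| < √(1) = 1 and R = 1.
When t = -6, the terms are on the order of 1/n³, so the series converges absolutely by comparison with the p-series (p = 3 > 1).
At t = -8: absolute convergence follows by limit comparison with Σ 1/n³.

[-8, -6]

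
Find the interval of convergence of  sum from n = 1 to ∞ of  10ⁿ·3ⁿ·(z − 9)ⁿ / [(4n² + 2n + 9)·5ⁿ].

By the ratio test, |a_{n+1}/a_n| = [(4n² + 2n + 9)/(4(n+1)² + 2(n+1) + 9)] · 10·3/5 → 6.
Convergence for |z − 9| · 6 < 1, i.e. |z − 9| < 1/6. So R = 1/6.
When z = 55/6, the terms are on the order of 1/n², so the series converges absolutely by comparison with the p-series (p = 2 > 1).
At z = 53/6: absolute convergence follows by limit comparison with Σ 1/n².

[53/6, 55/6]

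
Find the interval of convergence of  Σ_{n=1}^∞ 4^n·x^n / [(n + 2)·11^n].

[-11/4, 11/4)

Apply the ratio test: |a_{n+1}| / |a_n| = [(n + 2)/((n+1) + 2)] · 4/11, which tends to 4/11 as n → ∞.
Convergence for |x| · 4/11 < 1, i.e. |x| < 11/4. So R = 11/4.
When x = 11/4, the terms behave like c/n; limit comparison with the harmonic series gives divergence.
Check x = -11/4: convergence follows from the alternating series test (terms decrease monotonically to 0).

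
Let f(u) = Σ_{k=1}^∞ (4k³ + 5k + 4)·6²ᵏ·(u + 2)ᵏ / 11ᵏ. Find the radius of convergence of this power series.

R = 11/36

By the ratio test, |a_{k+1}/a_k| = [(4(k+1)³ + 5(k+1) + 4)/(4k³ + 5k + 4)] · 36/11 → 36/11.
Thus R = 1/(36/11) = 11/36.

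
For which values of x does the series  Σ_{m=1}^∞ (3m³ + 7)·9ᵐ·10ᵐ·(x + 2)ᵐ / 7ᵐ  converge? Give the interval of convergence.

Ratio test: |a_{m+1}/a_m| = [(3(m+1)³ + 7)/(3m³ + 7)] · 9·10/7 → 90/7 as m → ∞.
The series converges when 90/7 · |x + 2| < 1, giving R = 7/90.
Check x = -173/90: the terms have absolute value of order m³, which does not tend to 0, so the series diverges by the divergence test.
Check x = -187/90: the terms do not tend to 0, so the series diverges.

(-187/90, -173/90)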